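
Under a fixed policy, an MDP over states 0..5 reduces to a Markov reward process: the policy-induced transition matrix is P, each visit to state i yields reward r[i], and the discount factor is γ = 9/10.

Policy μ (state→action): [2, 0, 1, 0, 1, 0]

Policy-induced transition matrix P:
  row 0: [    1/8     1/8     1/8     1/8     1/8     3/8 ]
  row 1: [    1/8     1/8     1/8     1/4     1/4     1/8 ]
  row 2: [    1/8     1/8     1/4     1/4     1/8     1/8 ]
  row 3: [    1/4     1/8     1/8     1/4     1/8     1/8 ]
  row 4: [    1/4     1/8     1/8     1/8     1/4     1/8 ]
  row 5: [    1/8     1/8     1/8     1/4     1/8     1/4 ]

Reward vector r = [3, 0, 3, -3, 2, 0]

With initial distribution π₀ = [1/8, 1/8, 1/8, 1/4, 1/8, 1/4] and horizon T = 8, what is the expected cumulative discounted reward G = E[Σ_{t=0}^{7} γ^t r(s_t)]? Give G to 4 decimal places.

G = 3.2043

t=0: π = [0.1250, 0.1250, 0.1250, 0.2500, 0.1250, 0.2500], E[r] = 0.2500, γ^t·E[r] = 0.250000, running G = 0.250000
t=1: π = [0.1719, 0.1250, 0.1406, 0.2188, 0.1563, 0.1875], E[r] = 0.5938, γ^t·E[r] = 0.534375, running G = 0.784375
t=2: π = [0.1719, 0.1250, 0.1426, 0.2090, 0.1602, 0.1914], E[r] = 0.6367, γ^t·E[r] = 0.515742, running G = 1.300117
t=3: π = [0.1711, 0.1250, 0.1428, 0.2085, 0.1606, 0.1919], E[r] = 0.6377, γ^t·E[r] = 0.464880, running G = 1.764997
t=4: π = [0.1711, 0.1250, 0.1429, 0.2085, 0.1607, 0.1918], E[r] = 0.6378, γ^t·E[r] = 0.418472, running G = 2.183469
t=5: π = [0.1712, 0.1250, 0.1429, 0.2085, 0.1607, 0.1918], E[r] = 0.6379, γ^t·E[r] = 0.376674, running G = 2.560143
t=6: π = [0.1712, 0.1250, 0.1429, 0.2085, 0.1607, 0.1918], E[r] = 0.6379, γ^t·E[r] = 0.339012, running G = 2.899156
t=7: π = [0.1712, 0.1250, 0.1429, 0.2085, 0.1607, 0.1918], E[r] = 0.6379, γ^t·E[r] = 0.305111, running G = 3.204267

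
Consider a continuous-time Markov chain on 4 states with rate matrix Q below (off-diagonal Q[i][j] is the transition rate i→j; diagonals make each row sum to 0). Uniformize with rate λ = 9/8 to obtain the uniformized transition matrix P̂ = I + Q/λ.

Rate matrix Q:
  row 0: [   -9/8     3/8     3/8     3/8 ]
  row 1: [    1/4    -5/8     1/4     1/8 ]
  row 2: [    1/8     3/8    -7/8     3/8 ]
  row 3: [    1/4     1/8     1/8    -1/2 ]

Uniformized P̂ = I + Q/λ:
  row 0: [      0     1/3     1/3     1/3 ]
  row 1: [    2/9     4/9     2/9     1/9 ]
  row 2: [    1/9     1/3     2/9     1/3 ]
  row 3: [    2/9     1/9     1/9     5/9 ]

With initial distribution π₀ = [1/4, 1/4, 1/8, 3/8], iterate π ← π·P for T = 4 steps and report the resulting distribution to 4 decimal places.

t=0: π = [0.2500, 0.2500, 0.1250, 0.3750]
t=1: π = [0.1528, 0.2778, 0.2083, 0.3611]
t=2: π = [0.1651, 0.2840, 0.1991, 0.3519]
t=3: π = [0.1634, 0.2867, 0.2015, 0.3484]
t=4: π = [0.1635, 0.2878, 0.2017, 0.3471]

π = [0.1635, 0.2878, 0.2017, 0.3471]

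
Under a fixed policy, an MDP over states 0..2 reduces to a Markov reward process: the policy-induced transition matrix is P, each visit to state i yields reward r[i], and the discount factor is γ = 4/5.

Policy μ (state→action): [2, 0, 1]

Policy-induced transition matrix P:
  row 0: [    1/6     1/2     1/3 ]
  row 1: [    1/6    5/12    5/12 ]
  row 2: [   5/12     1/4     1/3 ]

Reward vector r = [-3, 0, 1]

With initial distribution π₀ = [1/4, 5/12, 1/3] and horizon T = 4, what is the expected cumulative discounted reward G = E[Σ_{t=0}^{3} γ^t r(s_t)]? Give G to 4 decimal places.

G = -1.1947

t=0: π = [0.2500, 0.4167, 0.3333], E[r] = -0.4167, γ^t·E[r] = -0.416667, running G = -0.416667
t=1: π = [0.2500, 0.3819, 0.3681], E[r] = -0.3819, γ^t·E[r] = -0.305556, running G = -0.722222
t=2: π = [0.2587, 0.3762, 0.3652], E[r] = -0.4109, γ^t·E[r] = -0.262963, running G = -0.985185
t=3: π = [0.2580, 0.3774, 0.3647], E[r] = -0.4092, γ^t·E[r] = -0.209506, running G = -1.194691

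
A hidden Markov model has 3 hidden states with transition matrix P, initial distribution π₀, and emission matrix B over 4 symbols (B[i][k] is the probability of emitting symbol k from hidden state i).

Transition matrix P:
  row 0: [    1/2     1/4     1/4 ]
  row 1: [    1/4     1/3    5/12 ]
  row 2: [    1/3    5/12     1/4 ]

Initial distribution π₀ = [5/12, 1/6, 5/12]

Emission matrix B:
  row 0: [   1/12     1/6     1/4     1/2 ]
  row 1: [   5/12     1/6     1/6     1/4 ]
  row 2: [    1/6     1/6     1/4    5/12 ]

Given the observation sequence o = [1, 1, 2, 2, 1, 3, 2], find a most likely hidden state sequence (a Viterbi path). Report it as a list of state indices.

t=0: δ = [6.944e-02, 2.778e-02, 6.944e-02]  (obs o_0=1)
t=1: δ = [5.787e-03, 4.823e-03, 2.894e-03]  ψ = [0, 2, 0]  (obs o_1=1)
t=2: δ = [7.234e-04, 2.679e-04, 5.023e-04]  ψ = [0, 1, 1]  (obs o_2=2)
t=3: δ = [9.042e-05, 3.489e-05, 4.521e-05]  ψ = [0, 2, 0]  (obs o_3=2)
t=4: δ = [7.535e-06, 3.768e-06, 3.768e-06]  ψ = [0, 0, 0]  (obs o_4=1)
t=5: δ = [1.884e-06, 4.710e-07, 7.849e-07]  ψ = [0, 0, 0]  (obs o_5=3)
t=6: δ = [2.355e-07, 7.849e-08, 1.177e-07]  ψ = [0, 0, 0]  (obs o_6=2)
backtrack: best end state = 0; path = [0, 0, 0, 0, 0, 0, 0]

path = [0, 0, 0, 0, 0, 0, 0]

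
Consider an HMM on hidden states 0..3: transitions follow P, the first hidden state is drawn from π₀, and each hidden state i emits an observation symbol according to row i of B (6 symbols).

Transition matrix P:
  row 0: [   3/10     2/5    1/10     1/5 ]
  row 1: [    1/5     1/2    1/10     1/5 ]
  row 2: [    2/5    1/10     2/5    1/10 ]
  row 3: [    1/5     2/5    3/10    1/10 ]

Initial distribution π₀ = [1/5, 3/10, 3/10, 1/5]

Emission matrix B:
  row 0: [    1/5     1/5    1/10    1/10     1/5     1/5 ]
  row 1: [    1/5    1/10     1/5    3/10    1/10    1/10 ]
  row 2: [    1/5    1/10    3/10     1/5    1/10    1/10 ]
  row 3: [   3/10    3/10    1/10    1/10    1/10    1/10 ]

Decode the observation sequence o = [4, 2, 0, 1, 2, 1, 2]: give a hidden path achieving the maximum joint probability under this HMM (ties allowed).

path = [0, 1, 1, 3, 2, 0, 1]

t=0: δ = [4.000e-02, 3.000e-02, 3.000e-02, 2.000e-02]  (obs o_0=4)
t=1: δ = [1.200e-03, 3.200e-03, 3.600e-03, 8.000e-04]  ψ = [0, 0, 2, 0]  (obs o_1=2)
t=2: δ = [2.880e-04, 3.200e-04, 2.880e-04, 1.920e-04]  ψ = [2, 1, 2, 1]  (obs o_2=0)
t=3: δ = [2.304e-05, 1.600e-05, 1.152e-05, 1.920e-05]  ψ = [2, 1, 2, 1]  (obs o_3=1)
t=4: δ = [6.912e-07, 1.843e-06, 1.728e-06, 4.608e-07]  ψ = [0, 0, 3, 0]  (obs o_4=2)
t=5: δ = [1.382e-07, 9.216e-08, 6.912e-08, 1.106e-07]  ψ = [2, 1, 2, 1]  (obs o_5=1)
t=6: δ = [4.147e-09, 1.106e-08, 9.953e-09, 2.765e-09]  ψ = [0, 0, 3, 0]  (obs o_6=2)
backtrack: best end state = 1; path = [0, 1, 1, 3, 2, 0, 1]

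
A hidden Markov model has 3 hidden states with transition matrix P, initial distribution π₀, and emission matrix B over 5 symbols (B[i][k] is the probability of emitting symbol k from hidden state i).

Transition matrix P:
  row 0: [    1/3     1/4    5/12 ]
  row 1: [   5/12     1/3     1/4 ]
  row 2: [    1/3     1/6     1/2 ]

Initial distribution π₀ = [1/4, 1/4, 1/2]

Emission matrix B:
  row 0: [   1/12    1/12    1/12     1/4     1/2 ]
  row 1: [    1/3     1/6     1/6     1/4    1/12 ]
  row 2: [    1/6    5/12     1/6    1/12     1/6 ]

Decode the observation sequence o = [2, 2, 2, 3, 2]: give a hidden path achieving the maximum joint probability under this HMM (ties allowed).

path = [2, 2, 2, 0, 2]

t=0: δ = [2.083e-02, 4.167e-02, 8.333e-02]  (obs o_0=2)
t=1: δ = [2.315e-03, 2.315e-03, 6.944e-03]  ψ = [2, 1, 2]  (obs o_1=2)
t=2: δ = [1.929e-04, 1.929e-04, 5.787e-04]  ψ = [2, 2, 2]  (obs o_2=2)
t=3: δ = [4.823e-05, 2.411e-05, 2.411e-05]  ψ = [2, 2, 2]  (obs o_3=3)
t=4: δ = [1.340e-06, 2.009e-06, 3.349e-06]  ψ = [0, 0, 0]  (obs o_4=2)
backtrack: best end state = 2; path = [2, 2, 2, 0, 2]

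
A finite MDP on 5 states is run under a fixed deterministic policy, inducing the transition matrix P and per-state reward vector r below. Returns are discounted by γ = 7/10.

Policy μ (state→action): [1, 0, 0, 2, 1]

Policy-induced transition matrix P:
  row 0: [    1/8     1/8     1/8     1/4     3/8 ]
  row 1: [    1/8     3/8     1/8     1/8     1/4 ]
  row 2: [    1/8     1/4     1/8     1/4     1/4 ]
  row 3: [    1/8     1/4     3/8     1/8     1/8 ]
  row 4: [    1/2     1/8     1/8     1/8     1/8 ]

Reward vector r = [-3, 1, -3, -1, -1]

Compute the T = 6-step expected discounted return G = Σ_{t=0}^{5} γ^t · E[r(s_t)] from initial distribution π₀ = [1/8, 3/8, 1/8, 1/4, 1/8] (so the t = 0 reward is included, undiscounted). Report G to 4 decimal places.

G = -3.1862

t=0: π = [0.1250, 0.3750, 0.1250, 0.2500, 0.1250], E[r] = -0.7500, γ^t·E[r] = -0.750000, running G = -0.750000
t=1: π = [0.1719, 0.2656, 0.1875, 0.1563, 0.2188], E[r] = -1.1875, γ^t·E[r] = -0.831250, running G = -1.581250
t=2: π = [0.2070, 0.2344, 0.1641, 0.1699, 0.2246], E[r] = -1.2734, γ^t·E[r] = -0.623984, running G = -2.205234
t=3: π = [0.2092, 0.2253, 0.1675, 0.1714, 0.2266], E[r] = -1.3027, γ^t·E[r] = -0.446838, running G = -2.652072
t=4: π = [0.2100, 0.2237, 0.1678, 0.1721, 0.2264], E[r] = -1.3082, γ^t·E[r] = -0.314105, running G = -2.966178
t=5: π = [0.2099, 0.2234, 0.1680, 0.1722, 0.2264], E[r] = -1.3090, γ^t·E[r] = -0.220007, running G = -3.186185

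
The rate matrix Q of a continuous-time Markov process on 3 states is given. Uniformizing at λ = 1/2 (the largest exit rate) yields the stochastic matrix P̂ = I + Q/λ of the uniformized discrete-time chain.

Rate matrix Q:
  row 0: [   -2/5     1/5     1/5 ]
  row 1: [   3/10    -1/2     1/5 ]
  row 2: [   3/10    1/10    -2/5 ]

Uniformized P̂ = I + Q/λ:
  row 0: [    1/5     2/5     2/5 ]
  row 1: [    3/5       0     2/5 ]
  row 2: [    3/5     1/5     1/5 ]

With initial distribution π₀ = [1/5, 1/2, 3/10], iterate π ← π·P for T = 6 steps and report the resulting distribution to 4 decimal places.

π = [0.4276, 0.2390, 0.3333]

t=0: π = [0.2000, 0.5000, 0.3000]
t=1: π = [0.5200, 0.1400, 0.3400]
t=2: π = [0.3920, 0.2760, 0.3320]
t=3: π = [0.4432, 0.2232, 0.3336]
t=4: π = [0.4227, 0.2440, 0.3333]
t=5: π = [0.4309, 0.2357, 0.3333]
t=6: π = [0.4276, 0.2390, 0.3333]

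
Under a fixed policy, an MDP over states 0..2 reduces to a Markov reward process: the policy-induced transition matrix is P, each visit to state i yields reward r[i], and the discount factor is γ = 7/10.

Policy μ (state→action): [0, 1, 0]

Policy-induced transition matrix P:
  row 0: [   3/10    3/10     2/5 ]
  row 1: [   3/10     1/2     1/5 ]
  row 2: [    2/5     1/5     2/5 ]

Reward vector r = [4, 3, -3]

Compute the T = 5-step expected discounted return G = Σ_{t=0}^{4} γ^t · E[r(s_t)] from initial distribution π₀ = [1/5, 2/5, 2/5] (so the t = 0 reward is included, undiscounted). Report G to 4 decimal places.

t=0: π = [0.2000, 0.4000, 0.4000], E[r] = 0.8000, γ^t·E[r] = 0.800000, running G = 0.800000
t=1: π = [0.3400, 0.3400, 0.3200], E[r] = 1.4200, γ^t·E[r] = 0.994000, running G = 1.794000
t=2: π = [0.3320, 0.3360, 0.3320], E[r] = 1.3400, γ^t·E[r] = 0.656600, running G = 2.450600
t=3: π = [0.3332, 0.3340, 0.3328], E[r] = 1.3364, γ^t·E[r] = 0.458385, running G = 2.908985
t=4: π = [0.3333, 0.3335, 0.3332], E[r] = 1.3341, γ^t·E[r] = 0.320313, running G = 3.229298

G = 3.2293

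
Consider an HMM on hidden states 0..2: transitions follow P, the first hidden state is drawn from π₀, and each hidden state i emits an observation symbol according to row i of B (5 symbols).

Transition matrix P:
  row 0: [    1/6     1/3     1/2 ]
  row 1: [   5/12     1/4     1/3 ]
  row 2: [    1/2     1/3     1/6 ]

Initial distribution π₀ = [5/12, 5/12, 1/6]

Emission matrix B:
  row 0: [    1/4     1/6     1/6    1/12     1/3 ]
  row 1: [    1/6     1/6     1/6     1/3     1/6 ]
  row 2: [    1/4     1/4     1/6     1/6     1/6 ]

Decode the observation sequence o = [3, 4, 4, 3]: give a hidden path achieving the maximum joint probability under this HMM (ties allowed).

t=0: δ = [3.472e-02, 1.389e-01, 2.778e-02]  (obs o_0=3)
t=1: δ = [1.929e-02, 5.787e-03, 7.716e-03]  ψ = [1, 1, 1]  (obs o_1=4)
t=2: δ = [1.286e-03, 1.072e-03, 1.608e-03]  ψ = [2, 0, 0]  (obs o_2=4)
t=3: δ = [6.698e-05, 1.786e-04, 1.072e-04]  ψ = [2, 2, 0]  (obs o_3=3)
backtrack: best end state = 1; path = [1, 0, 2, 1]

path = [1, 0, 2, 1]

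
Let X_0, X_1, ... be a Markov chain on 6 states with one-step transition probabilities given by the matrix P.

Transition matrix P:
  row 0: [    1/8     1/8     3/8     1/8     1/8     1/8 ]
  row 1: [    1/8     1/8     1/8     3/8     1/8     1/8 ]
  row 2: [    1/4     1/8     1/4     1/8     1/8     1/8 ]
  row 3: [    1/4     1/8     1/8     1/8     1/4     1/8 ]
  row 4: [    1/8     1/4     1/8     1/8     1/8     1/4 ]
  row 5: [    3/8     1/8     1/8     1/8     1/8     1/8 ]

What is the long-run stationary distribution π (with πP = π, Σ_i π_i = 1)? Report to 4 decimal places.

Balance equations π_j = Σ_i π_i·P[i][j]:
  π_0 = 1/8·π_0 + 1/8·π_1 + 1/4·π_2 + 1/4·π_3 + 1/8·π_4 + 3/8·π_5
  π_1 = 1/8·π_0 + 1/8·π_1 + 1/8·π_2 + 1/8·π_3 + 1/4·π_4 + 1/8·π_5
  π_2 = 3/8·π_0 + 1/8·π_1 + 1/4·π_2 + 1/8·π_3 + 1/8·π_4 + 1/8·π_5
  π_3 = 1/8·π_0 + 3/8·π_1 + 1/8·π_2 + 1/8·π_3 + 1/8·π_4 + 1/8·π_5
  π_4 = 1/8·π_0 + 1/8·π_1 + 1/8·π_2 + 1/4·π_3 + 1/8·π_4 + 1/8·π_5
  normalize: π_0 + π_1 + π_2 + π_3 + π_4 + π_5 = 1
Solving the linear system gives exactly π = [473/2295, 73/510, 463/2295, 41/255, 37/255, 73/510].

π = [0.2061, 0.1431, 0.2017, 0.1608, 0.1451, 0.1431]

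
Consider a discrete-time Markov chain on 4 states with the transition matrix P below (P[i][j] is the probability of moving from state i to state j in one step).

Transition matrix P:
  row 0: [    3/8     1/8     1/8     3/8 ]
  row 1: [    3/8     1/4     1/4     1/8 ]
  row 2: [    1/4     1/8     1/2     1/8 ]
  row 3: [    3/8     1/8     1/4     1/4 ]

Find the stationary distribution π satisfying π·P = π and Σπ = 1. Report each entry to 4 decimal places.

π = [0.3404, 0.1429, 0.2766, 0.2401]

Balance equations π_j = Σ_i π_i·P[i][j]:
  π_0 = 3/8·π_0 + 3/8·π_1 + 1/4·π_2 + 3/8·π_3
  π_1 = 1/8·π_0 + 1/4·π_1 + 1/8·π_2 + 1/8·π_3
  π_2 = 1/8·π_0 + 1/4·π_1 + 1/2·π_2 + 1/4·π_3
  normalize: π_0 + π_1 + π_2 + π_3 = 1
Solving the linear system gives exactly π = [16/47, 1/7, 13/47, 79/329].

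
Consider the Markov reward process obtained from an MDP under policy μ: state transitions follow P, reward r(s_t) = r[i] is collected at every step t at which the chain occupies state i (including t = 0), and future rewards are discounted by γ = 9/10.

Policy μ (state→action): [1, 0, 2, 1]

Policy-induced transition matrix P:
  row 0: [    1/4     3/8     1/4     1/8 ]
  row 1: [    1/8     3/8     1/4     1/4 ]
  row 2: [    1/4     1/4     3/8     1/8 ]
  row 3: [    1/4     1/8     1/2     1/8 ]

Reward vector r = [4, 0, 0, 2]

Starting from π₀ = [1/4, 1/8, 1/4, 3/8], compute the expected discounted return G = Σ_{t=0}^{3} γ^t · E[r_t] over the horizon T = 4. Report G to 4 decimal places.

t=0: π = [0.2500, 0.1250, 0.2500, 0.3750], E[r] = 1.7500, γ^t·E[r] = 1.750000, running G = 1.750000
t=1: π = [0.2344, 0.2500, 0.3750, 0.1406], E[r] = 1.2188, γ^t·E[r] = 1.096875, running G = 2.846875
t=2: π = [0.2188, 0.2930, 0.3320, 0.1563], E[r] = 1.1875, γ^t·E[r] = 0.961875, running G = 3.808750
t=3: π = [0.2134, 0.2944, 0.3306, 0.1616], E[r] = 1.1768, γ^t·E[r] = 0.857856, running G = 4.666606

G = 4.6666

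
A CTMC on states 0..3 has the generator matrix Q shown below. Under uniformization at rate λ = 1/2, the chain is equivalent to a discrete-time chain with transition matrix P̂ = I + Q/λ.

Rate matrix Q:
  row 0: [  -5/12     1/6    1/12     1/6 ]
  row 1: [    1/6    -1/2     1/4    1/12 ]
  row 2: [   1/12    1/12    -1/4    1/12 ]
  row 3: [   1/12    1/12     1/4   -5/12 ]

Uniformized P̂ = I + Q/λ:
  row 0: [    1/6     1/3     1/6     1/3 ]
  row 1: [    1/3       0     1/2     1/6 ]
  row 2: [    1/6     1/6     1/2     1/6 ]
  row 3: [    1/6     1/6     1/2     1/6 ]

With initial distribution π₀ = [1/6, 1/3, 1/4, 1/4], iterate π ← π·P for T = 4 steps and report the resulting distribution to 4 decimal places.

π = [0.1947, 0.1714, 0.4344, 0.1995]

t=0: π = [0.1667, 0.3333, 0.2500, 0.2500]
t=1: π = [0.2222, 0.1389, 0.4444, 0.1944]
t=2: π = [0.1898, 0.1806, 0.4259, 0.2037]
t=3: π = [0.1968, 0.1682, 0.4367, 0.1983]
t=4: π = [0.1947, 0.1714, 0.4344, 0.1995]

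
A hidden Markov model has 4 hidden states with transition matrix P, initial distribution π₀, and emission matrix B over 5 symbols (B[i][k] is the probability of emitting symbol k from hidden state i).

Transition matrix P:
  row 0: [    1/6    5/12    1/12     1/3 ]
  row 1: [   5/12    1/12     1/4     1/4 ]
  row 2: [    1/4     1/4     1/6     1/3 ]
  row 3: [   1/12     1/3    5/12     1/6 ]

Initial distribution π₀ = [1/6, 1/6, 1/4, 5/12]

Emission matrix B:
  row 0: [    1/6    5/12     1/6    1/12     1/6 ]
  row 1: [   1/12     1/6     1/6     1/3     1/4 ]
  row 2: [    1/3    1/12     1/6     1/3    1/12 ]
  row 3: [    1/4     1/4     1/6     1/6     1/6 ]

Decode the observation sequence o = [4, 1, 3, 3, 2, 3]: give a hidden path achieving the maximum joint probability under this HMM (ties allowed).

t=0: δ = [2.778e-02, 4.167e-02, 2.083e-02, 6.944e-02]  (obs o_0=4)
t=1: δ = [7.234e-03, 3.858e-03, 2.411e-03, 2.894e-03]  ψ = [1, 3, 3, 3]  (obs o_1=1)
t=2: δ = [1.340e-04, 1.005e-03, 4.019e-04, 4.019e-04]  ψ = [1, 0, 3, 0]  (obs o_2=3)
t=3: δ = [3.489e-05, 4.465e-05, 8.372e-05, 4.186e-05]  ψ = [1, 3, 1, 1]  (obs o_3=3)
t=4: δ = [3.489e-06, 3.489e-06, 2.907e-06, 4.651e-06]  ψ = [2, 2, 3, 2]  (obs o_4=2)
t=5: δ = [1.211e-07, 5.168e-07, 6.460e-07, 1.938e-07]  ψ = [1, 3, 3, 0]  (obs o_5=3)
backtrack: best end state = 2; path = [1, 0, 1, 2, 3, 2]

path = [1, 0, 1, 2, 3, 2]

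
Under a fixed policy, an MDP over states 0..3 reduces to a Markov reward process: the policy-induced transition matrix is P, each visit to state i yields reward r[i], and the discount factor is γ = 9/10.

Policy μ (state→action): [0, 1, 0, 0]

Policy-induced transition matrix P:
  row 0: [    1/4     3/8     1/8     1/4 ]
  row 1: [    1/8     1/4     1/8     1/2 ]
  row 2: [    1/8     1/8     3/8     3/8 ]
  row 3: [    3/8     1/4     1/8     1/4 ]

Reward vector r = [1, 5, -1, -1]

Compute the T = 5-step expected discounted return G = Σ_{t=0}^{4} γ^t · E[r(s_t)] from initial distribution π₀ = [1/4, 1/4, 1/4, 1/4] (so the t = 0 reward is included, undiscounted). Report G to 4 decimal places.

G = 4.0786

t=0: π = [0.2500, 0.2500, 0.2500, 0.2500], E[r] = 1.0000, γ^t·E[r] = 1.000000, running G = 1.000000
t=1: π = [0.2188, 0.2500, 0.1875, 0.3438], E[r] = 0.9375, γ^t·E[r] = 0.843750, running G = 1.843750
t=2: π = [0.2383, 0.2539, 0.1719, 0.3359], E[r] = 1.0000, γ^t·E[r] = 0.810000, running G = 2.653750
t=3: π = [0.2388, 0.2583, 0.1680, 0.3350], E[r] = 1.0273, γ^t·E[r] = 0.748934, running G = 3.402684
t=4: π = [0.2386, 0.2589, 0.1670, 0.3356], E[r] = 1.0303, γ^t·E[r] = 0.675962, running G = 4.078646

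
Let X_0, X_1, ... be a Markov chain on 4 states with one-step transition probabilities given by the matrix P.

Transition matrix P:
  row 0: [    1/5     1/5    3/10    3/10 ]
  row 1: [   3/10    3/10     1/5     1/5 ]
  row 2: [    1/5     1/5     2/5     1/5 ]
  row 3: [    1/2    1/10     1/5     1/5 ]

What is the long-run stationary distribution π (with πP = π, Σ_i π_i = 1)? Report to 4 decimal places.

π = [0.2883, 0.1968, 0.2860, 0.2288]

Balance equations π_j = Σ_i π_i·P[i][j]:
  π_0 = 1/5·π_0 + 3/10·π_1 + 1/5·π_2 + 1/2·π_3
  π_1 = 1/5·π_0 + 3/10·π_1 + 1/5·π_2 + 1/10·π_3
  π_2 = 3/10·π_0 + 1/5·π_1 + 2/5·π_2 + 1/5·π_3
  normalize: π_0 + π_1 + π_2 + π_3 = 1
Solving the linear system gives exactly π = [126/437, 86/437, 125/437, 100/437].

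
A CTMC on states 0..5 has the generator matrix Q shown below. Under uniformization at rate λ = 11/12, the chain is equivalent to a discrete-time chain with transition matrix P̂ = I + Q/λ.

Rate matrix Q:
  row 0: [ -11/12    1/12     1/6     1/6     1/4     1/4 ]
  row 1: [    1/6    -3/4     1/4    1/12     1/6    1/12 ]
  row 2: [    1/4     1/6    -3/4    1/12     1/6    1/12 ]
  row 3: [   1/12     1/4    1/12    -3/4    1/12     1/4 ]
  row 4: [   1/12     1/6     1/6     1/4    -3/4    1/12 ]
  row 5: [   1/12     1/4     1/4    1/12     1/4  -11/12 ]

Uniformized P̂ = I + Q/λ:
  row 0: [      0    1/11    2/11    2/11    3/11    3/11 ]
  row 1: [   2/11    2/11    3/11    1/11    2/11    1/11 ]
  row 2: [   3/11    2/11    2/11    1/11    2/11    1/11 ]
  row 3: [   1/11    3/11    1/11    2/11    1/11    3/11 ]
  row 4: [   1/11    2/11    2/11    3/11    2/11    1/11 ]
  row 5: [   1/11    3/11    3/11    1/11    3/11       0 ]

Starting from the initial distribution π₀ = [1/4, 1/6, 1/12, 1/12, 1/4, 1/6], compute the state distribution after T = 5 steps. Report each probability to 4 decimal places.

t=0: π = [0.2500, 0.1667, 0.0833, 0.0833, 0.2500, 0.1667]
t=1: π = [0.0985, 0.1818, 0.2045, 0.1667, 0.2121, 0.1364]
t=2: π = [0.1357, 0.2004, 0.1956, 0.1536, 0.1880, 0.1267]
t=3: π = [0.1324, 0.1950, 0.1976, 0.1514, 0.1917, 0.1320]
t=4: π = [0.1325, 0.1955, 0.1978, 0.1516, 0.1921, 0.1305]
t=5: π = [0.1326, 0.1954, 0.1977, 0.1517, 0.1920, 0.1307]

π = [0.1326, 0.1954, 0.1977, 0.1517, 0.1920, 0.1307]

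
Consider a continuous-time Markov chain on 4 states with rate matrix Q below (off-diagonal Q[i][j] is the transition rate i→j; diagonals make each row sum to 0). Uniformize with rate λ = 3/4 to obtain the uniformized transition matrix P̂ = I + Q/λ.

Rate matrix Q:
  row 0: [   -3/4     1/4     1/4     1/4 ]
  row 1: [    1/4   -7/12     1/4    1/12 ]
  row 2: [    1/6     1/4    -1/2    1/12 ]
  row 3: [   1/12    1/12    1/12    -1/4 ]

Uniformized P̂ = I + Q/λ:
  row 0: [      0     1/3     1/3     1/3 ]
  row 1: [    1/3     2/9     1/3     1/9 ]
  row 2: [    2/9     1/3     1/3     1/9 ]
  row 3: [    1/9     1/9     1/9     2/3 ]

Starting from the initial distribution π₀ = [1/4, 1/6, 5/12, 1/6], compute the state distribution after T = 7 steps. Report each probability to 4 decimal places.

π = [0.1727, 0.2333, 0.2593, 0.3348]

t=0: π = [0.2500, 0.1667, 0.4167, 0.1667]
t=1: π = [0.1667, 0.2778, 0.2963, 0.2593]
t=2: π = [0.1872, 0.2449, 0.2757, 0.2922]
t=3: π = [0.1754, 0.2412, 0.2684, 0.3150]
t=4: π = [0.1750, 0.2365, 0.2633, 0.3251]
t=5: π = [0.1735, 0.2348, 0.2611, 0.3306]
t=6: π = [0.1730, 0.2338, 0.2599, 0.3333]
t=7: π = [0.1727, 0.2333, 0.2593, 0.3348]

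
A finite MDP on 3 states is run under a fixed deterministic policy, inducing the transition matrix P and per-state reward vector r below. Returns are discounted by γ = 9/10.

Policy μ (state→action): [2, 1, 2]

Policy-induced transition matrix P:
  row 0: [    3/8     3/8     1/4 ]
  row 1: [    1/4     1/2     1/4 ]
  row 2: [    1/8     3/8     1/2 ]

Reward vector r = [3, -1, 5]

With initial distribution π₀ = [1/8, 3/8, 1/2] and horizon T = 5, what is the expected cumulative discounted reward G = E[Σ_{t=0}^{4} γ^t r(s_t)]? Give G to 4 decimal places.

t=0: π = [0.1250, 0.3750, 0.5000], E[r] = 2.5000, γ^t·E[r] = 2.500000, running G = 2.500000
t=1: π = [0.2031, 0.4219, 0.3750], E[r] = 2.0625, γ^t·E[r] = 1.856250, running G = 4.356250
t=2: π = [0.2285, 0.4277, 0.3438], E[r] = 1.9766, γ^t·E[r] = 1.601016, running G = 5.957266
t=3: π = [0.2356, 0.4285, 0.3359], E[r] = 1.9580, γ^t·E[r] = 1.427388, running G = 7.384653
t=4: π = [0.2375, 0.4286, 0.3340], E[r] = 1.9537, γ^t·E[r] = 1.281846, running G = 8.666499

G = 8.6665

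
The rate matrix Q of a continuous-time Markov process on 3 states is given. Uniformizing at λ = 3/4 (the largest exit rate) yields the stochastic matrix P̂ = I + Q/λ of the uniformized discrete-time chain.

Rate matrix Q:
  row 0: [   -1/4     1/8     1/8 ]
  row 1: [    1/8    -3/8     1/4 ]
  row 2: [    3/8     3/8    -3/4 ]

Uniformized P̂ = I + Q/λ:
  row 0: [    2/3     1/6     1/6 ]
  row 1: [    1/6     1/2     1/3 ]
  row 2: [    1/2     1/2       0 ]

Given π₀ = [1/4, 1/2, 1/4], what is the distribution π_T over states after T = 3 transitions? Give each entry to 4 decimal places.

π = [0.4456, 0.3588, 0.1956]

t=0: π = [0.2500, 0.5000, 0.2500]
t=1: π = [0.3750, 0.4167, 0.2083]
t=2: π = [0.4236, 0.3750, 0.2014]
t=3: π = [0.4456, 0.3588, 0.1956]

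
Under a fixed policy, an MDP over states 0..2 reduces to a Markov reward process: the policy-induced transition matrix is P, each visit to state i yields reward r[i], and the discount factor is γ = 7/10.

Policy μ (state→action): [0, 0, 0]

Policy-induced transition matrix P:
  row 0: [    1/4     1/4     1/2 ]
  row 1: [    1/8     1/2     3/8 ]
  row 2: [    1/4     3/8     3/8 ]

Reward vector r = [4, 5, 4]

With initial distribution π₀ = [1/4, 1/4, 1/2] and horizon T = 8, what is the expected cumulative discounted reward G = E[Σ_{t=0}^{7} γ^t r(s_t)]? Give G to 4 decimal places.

G = 13.6506

t=0: π = [0.2500, 0.2500, 0.5000], E[r] = 4.2500, γ^t·E[r] = 4.250000, running G = 4.250000
t=1: π = [0.2188, 0.3750, 0.4063], E[r] = 4.3750, γ^t·E[r] = 3.062500, running G = 7.312500
t=2: π = [0.2031, 0.3945, 0.4023], E[r] = 4.3945, γ^t·E[r] = 2.153320, running G = 9.465820
t=3: π = [0.2007, 0.3989, 0.4004], E[r] = 4.3989, γ^t·E[r] = 1.508832, running G = 10.974652
t=4: π = [0.2001, 0.3998, 0.4001], E[r] = 4.3998, γ^t·E[r] = 1.056387, running G = 12.031039
t=5: π = [0.2000, 0.4000, 0.4000], E[r] = 4.4000, γ^t·E[r] = 0.739501, running G = 12.770540
t=6: π = [0.2000, 0.4000, 0.4000], E[r] = 4.4000, γ^t·E[r] = 0.517655, running G = 13.288194
t=7: π = [0.2000, 0.4000, 0.4000], E[r] = 4.4000, γ^t·E[r] = 0.362359, running G = 13.650553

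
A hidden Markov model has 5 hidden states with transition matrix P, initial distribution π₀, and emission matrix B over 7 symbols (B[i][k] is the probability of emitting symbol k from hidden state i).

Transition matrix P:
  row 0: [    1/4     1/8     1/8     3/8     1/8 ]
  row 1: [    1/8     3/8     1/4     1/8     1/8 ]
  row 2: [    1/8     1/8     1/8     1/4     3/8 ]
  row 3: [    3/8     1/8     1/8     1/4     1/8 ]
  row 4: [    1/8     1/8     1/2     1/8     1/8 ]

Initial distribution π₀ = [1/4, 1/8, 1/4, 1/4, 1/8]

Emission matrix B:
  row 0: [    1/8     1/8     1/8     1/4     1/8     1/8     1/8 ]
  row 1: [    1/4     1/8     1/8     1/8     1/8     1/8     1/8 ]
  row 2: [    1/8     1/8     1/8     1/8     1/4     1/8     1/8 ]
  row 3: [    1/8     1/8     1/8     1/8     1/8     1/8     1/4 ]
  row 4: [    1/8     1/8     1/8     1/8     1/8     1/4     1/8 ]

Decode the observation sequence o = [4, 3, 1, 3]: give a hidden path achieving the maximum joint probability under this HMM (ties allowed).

path = [3, 0, 3, 0]

t=0: δ = [3.125e-02, 1.562e-02, 6.250e-02, 3.125e-02, 1.562e-02]  (obs o_0=4)
t=1: δ = [2.930e-03, 9.766e-04, 9.766e-04, 1.953e-03, 2.930e-03]  ψ = [3, 2, 2, 2, 2]  (obs o_1=3)
t=2: δ = [9.155e-05, 4.578e-05, 1.831e-04, 1.373e-04, 4.578e-05]  ψ = [0, 0, 4, 0, 0]  (obs o_2=1)
t=3: δ = [1.287e-05, 2.861e-06, 2.861e-06, 5.722e-06, 8.583e-06]  ψ = [3, 2, 2, 2, 2]  (obs o_3=3)
backtrack: best end state = 0; path = [3, 0, 3, 0]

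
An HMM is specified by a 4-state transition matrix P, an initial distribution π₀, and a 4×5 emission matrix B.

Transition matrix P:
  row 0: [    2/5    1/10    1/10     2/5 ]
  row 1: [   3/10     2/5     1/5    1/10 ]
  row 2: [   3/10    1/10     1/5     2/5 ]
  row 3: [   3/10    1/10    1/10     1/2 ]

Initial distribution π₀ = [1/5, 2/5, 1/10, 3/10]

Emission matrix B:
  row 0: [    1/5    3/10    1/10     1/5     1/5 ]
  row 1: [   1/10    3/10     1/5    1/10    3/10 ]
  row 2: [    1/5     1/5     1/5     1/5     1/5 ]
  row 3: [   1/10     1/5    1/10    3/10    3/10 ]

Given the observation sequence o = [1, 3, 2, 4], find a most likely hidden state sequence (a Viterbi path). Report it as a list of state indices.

t=0: δ = [6.000e-02, 1.200e-01, 2.000e-02, 6.000e-02]  (obs o_0=1)
t=1: δ = [7.200e-03, 4.800e-03, 4.800e-03, 9.000e-03]  ψ = [1, 1, 1, 3]  (obs o_1=3)
t=2: δ = [2.880e-04, 3.840e-04, 1.920e-04, 4.500e-04]  ψ = [0, 1, 1, 3]  (obs o_2=2)
t=3: δ = [2.700e-05, 4.608e-05, 1.536e-05, 6.750e-05]  ψ = [3, 1, 1, 3]  (obs o_3=4)
backtrack: best end state = 3; path = [3, 3, 3, 3]

path = [3, 3, 3, 3]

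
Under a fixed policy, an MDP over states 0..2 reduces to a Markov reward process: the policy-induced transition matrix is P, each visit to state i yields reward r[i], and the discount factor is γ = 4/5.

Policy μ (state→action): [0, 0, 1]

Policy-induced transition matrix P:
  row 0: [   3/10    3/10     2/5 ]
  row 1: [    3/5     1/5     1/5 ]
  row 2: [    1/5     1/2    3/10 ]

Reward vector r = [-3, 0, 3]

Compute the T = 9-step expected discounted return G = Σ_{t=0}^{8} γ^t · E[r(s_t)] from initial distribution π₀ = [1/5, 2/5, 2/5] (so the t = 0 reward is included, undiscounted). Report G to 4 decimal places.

G = -0.1329

t=0: π = [0.2000, 0.4000, 0.4000], E[r] = 0.6000, γ^t·E[r] = 0.600000, running G = 0.600000
t=1: π = [0.3800, 0.3400, 0.2800], E[r] = -0.3000, γ^t·E[r] = -0.240000, running G = 0.360000
t=2: π = [0.3740, 0.3220, 0.3040], E[r] = -0.2100, γ^t·E[r] = -0.134400, running G = 0.225600
t=3: π = [0.3662, 0.3286, 0.3052], E[r] = -0.1830, γ^t·E[r] = -0.093696, running G = 0.131904
t=4: π = [0.3681, 0.3282, 0.3038], E[r] = -0.1929, γ^t·E[r] = -0.079012, running G = 0.052892
t=5: π = [0.3681, 0.3279, 0.3040], E[r] = -0.1923, γ^t·E[r] = -0.063003, running G = -0.010111
t=6: π = [0.3680, 0.3280, 0.3040], E[r] = -0.1919, γ^t·E[r] = -0.050306, running G = -0.060417
t=7: π = [0.3680, 0.3280, 0.3040], E[r] = -0.1920, γ^t·E[r] = -0.040267, running G = -0.100683
t=8: π = [0.3680, 0.3280, 0.3040], E[r] = -0.1920, γ^t·E[r] = -0.032213, running G = -0.132896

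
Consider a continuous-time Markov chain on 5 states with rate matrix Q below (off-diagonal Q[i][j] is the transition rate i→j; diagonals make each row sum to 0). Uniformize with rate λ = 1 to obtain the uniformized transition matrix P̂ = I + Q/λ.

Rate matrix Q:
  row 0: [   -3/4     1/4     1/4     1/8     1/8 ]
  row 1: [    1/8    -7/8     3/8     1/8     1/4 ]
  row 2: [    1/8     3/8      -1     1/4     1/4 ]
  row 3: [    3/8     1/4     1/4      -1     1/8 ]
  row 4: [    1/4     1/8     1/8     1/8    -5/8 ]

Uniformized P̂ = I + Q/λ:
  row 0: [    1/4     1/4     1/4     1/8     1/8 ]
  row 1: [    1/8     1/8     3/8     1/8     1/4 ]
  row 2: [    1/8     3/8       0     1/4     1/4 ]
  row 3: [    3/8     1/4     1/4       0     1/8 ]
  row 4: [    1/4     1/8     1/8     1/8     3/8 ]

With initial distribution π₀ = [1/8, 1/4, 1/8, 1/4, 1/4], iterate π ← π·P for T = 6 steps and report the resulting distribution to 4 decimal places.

t=0: π = [0.1250, 0.2500, 0.1250, 0.2500, 0.2500]
t=1: π = [0.2344, 0.2031, 0.2188, 0.1094, 0.2344]
t=2: π = [0.2109, 0.2227, 0.1914, 0.1387, 0.2363]
t=3: π = [0.2156, 0.2166, 0.2004, 0.1316, 0.2358]
t=4: π = [0.2143, 0.2185, 0.1975, 0.1336, 0.2361]
t=5: π = [0.2147, 0.2179, 0.1984, 0.1330, 0.2360]
t=6: π = [0.2146, 0.2181, 0.1981, 0.1332, 0.2360]

π = [0.2146, 0.2181, 0.1981, 0.1332, 0.2360]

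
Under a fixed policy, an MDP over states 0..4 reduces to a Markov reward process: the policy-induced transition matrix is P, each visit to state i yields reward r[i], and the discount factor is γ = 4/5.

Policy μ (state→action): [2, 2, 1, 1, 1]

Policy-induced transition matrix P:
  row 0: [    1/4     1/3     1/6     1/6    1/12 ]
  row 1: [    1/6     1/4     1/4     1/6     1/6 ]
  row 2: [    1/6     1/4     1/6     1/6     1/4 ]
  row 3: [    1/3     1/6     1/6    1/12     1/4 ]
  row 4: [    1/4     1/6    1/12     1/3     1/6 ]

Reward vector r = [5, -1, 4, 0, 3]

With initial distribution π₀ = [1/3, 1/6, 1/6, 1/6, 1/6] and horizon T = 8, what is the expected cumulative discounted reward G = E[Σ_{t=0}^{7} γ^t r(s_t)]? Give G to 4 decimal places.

t=0: π = [0.3333, 0.1667, 0.1667, 0.1667, 0.1667], E[r] = 2.6667, γ^t·E[r] = 2.666667, running G = 2.666667
t=1: π = [0.2361, 0.2500, 0.1667, 0.1806, 0.1667], E[r] = 2.0972, γ^t·E[r] = 1.677778, running G = 4.344444
t=2: π = [0.2303, 0.2407, 0.1736, 0.1794, 0.1759], E[r] = 2.1331, γ^t·E[r] = 1.365185, running G = 5.709630
t=3: π = [0.2304, 0.2396, 0.1721, 0.1810, 0.1769], E[r] = 2.1315, γ^t·E[r] = 1.091309, running G = 6.800938
t=4: π = [0.2308, 0.2394, 0.1719, 0.1811, 0.1769], E[r] = 2.1328, γ^t·E[r] = 0.873584, running G = 7.674522
t=5: π = [0.2308, 0.2394, 0.1719, 0.1811, 0.1768], E[r] = 2.1327, γ^t·E[r] = 0.698849, running G = 8.373370
t=6: π = [0.2308, 0.2394, 0.1719, 0.1811, 0.1768], E[r] = 2.1327, γ^t·E[r] = 0.559078, running G = 8.932449
t=7: π = [0.2308, 0.2394, 0.1719, 0.1811, 0.1768], E[r] = 2.1327, γ^t·E[r] = 0.447262, running G = 9.379711

G = 9.3797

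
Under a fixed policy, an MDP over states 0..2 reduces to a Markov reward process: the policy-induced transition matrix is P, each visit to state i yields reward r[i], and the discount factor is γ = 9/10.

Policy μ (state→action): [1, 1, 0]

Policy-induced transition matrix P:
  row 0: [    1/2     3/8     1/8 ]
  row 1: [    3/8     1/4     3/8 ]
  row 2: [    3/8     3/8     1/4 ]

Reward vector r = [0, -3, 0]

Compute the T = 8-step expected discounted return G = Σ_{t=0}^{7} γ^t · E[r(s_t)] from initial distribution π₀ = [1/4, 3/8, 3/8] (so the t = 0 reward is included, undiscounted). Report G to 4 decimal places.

t=0: π = [0.2500, 0.3750, 0.3750], E[r] = -1.1250, γ^t·E[r] = -1.125000, running G = -1.125000
t=1: π = [0.4063, 0.3281, 0.2656], E[r] = -0.9844, γ^t·E[r] = -0.885938, running G = -2.010938
t=2: π = [0.4258, 0.3340, 0.2402], E[r] = -1.0020, γ^t·E[r] = -0.811582, running G = -2.822520
t=3: π = [0.4282, 0.3333, 0.2385], E[r] = -0.9998, γ^t·E[r] = -0.728822, running G = -3.551342
t=4: π = [0.4285, 0.3333, 0.2381], E[r] = -1.0000, γ^t·E[r] = -0.656120, running G = -4.207462
t=5: π = [0.4286, 0.3333, 0.2381], E[r] = -1.0000, γ^t·E[r] = -0.590488, running G = -4.797949
t=6: π = [0.4286, 0.3333, 0.2381], E[r] = -1.0000, γ^t·E[r] = -0.531441, running G = -5.329391
t=7: π = [0.4286, 0.3333, 0.2381], E[r] = -1.0000, γ^t·E[r] = -0.478297, running G = -5.807687

G = -5.8077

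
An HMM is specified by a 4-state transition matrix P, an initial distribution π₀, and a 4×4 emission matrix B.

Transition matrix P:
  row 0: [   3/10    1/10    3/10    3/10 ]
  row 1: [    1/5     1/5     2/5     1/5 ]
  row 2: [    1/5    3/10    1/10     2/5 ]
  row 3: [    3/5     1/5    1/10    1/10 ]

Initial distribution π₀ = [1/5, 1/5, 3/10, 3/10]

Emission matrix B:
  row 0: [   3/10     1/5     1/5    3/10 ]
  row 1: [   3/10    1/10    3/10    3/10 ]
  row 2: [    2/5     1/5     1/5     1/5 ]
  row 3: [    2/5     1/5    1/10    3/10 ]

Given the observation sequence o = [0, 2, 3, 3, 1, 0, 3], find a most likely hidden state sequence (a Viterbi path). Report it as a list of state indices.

path = [3, 0, 3, 0, 2, 3, 0]

t=0: δ = [6.000e-02, 6.000e-02, 1.200e-01, 1.200e-01]  (obs o_0=0)
t=1: δ = [1.440e-02, 1.080e-02, 4.800e-03, 4.800e-03]  ψ = [3, 2, 1, 2]  (obs o_1=2)
t=2: δ = [1.296e-03, 6.480e-04, 8.640e-04, 1.296e-03]  ψ = [0, 1, 0, 0]  (obs o_2=3)
t=3: δ = [2.333e-04, 7.776e-05, 7.776e-05, 1.166e-04]  ψ = [3, 2, 0, 0]  (obs o_3=3)
t=4: δ = [1.400e-05, 2.333e-06, 1.400e-05, 1.400e-05]  ψ = [0, 0, 0, 0]  (obs o_4=1)
t=5: δ = [2.519e-06, 1.260e-06, 1.680e-06, 2.239e-06]  ψ = [3, 2, 0, 2]  (obs o_5=0)
t=6: δ = [4.031e-07, 1.512e-07, 1.512e-07, 2.267e-07]  ψ = [3, 2, 0, 0]  (obs o_6=3)
backtrack: best end state = 0; path = [3, 0, 3, 0, 2, 3, 0]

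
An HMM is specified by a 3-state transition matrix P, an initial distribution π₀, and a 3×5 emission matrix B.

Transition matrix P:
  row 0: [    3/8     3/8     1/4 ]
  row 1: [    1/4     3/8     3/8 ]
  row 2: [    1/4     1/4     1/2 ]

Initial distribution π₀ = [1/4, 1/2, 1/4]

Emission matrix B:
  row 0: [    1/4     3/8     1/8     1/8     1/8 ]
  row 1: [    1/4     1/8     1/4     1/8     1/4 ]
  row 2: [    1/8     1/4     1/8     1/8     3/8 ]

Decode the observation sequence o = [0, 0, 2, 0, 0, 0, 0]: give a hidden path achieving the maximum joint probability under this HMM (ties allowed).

path = [1, 1, 1, 1, 1, 1, 1]

t=0: δ = [6.250e-02, 1.250e-01, 3.125e-02]  (obs o_0=0)
t=1: δ = [7.812e-03, 1.172e-02, 5.859e-03]  ψ = [1, 1, 1]  (obs o_1=0)
t=2: δ = [3.662e-04, 1.099e-03, 5.493e-04]  ψ = [0, 1, 1]  (obs o_2=2)
t=3: δ = [6.866e-05, 1.030e-04, 5.150e-05]  ψ = [1, 1, 1]  (obs o_3=0)
t=4: δ = [6.437e-06, 9.656e-06, 4.828e-06]  ψ = [0, 1, 1]  (obs o_4=0)
t=5: δ = [6.035e-07, 9.052e-07, 4.526e-07]  ψ = [0, 1, 1]  (obs o_5=0)
t=6: δ = [5.658e-08, 8.487e-08, 4.243e-08]  ψ = [0, 1, 1]  (obs o_6=0)
backtrack: best end state = 1; path = [1, 1, 1, 1, 1, 1, 1]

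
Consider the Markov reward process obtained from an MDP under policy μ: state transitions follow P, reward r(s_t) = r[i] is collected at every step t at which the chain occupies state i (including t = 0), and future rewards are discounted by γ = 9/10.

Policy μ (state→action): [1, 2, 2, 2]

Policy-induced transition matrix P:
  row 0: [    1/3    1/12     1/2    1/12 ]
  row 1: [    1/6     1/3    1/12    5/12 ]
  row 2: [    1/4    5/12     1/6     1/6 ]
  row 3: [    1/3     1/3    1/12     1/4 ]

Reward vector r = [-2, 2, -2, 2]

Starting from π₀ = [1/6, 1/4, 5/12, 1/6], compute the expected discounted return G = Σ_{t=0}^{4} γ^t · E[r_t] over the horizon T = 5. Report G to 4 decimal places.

t=0: π = [0.1667, 0.2500, 0.4167, 0.1667], E[r] = -0.3333, γ^t·E[r] = -0.333333, running G = -0.333333
t=1: π = [0.2569, 0.3264, 0.1875, 0.2292], E[r] = 0.2222, γ^t·E[r] = 0.200000, running G = -0.133333
t=2: π = [0.2633, 0.2847, 0.2060, 0.2459], E[r] = 0.1227, γ^t·E[r] = 0.099375, running G = -0.033958
t=3: π = [0.2687, 0.2847, 0.2102, 0.2364], E[r] = 0.0843, γ^t·E[r] = 0.061453, running G = 0.027495
t=4: π = [0.2684, 0.2837, 0.2128, 0.2351], E[r] = 0.0753, γ^t·E[r] = 0.049380, running G = 0.076875

G = 0.0769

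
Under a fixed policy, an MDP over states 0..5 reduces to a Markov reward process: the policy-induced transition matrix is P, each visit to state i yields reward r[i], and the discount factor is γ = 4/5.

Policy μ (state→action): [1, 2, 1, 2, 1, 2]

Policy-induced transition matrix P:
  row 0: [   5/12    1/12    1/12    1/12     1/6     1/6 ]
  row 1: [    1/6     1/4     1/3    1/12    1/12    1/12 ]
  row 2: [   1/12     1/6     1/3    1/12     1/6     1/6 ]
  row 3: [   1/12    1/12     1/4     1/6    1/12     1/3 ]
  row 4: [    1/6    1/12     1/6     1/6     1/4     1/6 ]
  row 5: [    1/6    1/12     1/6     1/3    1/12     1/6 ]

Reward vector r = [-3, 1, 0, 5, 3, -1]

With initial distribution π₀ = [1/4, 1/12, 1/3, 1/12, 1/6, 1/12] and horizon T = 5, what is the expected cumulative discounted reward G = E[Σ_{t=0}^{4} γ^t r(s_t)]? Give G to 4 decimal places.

t=0: π = [0.2500, 0.0833, 0.3333, 0.0833, 0.1667, 0.0833], E[r] = 0.1667, γ^t·E[r] = 0.166667, running G = 0.166667
t=1: π = [0.1944, 0.1250, 0.2222, 0.1250, 0.1597, 0.1736], E[r] = 0.4722, γ^t·E[r] = 0.377778, running G = 0.544444
t=2: π = [0.1863, 0.1227, 0.2188, 0.1505, 0.1447, 0.1771], E[r] = 0.5729, γ^t·E[r] = 0.366667, running G = 0.911111
t=3: π = [0.1825, 0.1220, 0.2206, 0.1522, 0.1412, 0.1815], E[r] = 0.5776, γ^t·E[r] = 0.295753, running G = 1.206864
t=4: π = [0.1812, 0.1221, 0.2212, 0.1532, 0.1405, 0.1819], E[r] = 0.5837, γ^t·E[r] = 0.239085, running G = 1.445949

G = 1.4459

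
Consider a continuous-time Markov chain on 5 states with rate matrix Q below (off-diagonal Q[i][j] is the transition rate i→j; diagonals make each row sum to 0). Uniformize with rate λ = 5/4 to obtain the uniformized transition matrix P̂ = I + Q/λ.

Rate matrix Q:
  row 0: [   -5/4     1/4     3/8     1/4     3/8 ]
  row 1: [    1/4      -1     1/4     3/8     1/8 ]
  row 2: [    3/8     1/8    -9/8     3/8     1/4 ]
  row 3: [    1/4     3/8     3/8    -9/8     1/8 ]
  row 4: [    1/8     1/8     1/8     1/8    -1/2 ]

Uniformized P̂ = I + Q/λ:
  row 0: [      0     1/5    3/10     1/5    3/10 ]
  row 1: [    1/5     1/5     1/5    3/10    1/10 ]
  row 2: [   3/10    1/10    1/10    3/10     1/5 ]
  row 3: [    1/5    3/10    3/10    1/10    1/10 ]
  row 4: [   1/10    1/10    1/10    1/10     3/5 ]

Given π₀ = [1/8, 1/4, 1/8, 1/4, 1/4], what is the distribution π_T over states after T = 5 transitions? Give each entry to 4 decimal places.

π = [0.1574, 0.1704, 0.1862, 0.1872, 0.2987]

t=0: π = [0.1250, 0.2500, 0.1250, 0.2500, 0.2500]
t=1: π = [0.1625, 0.1875, 0.2000, 0.1875, 0.2625]
t=2: π = [0.1613, 0.1725, 0.1888, 0.1938, 0.2838]
t=3: π = [0.1583, 0.1721, 0.1883, 0.1884, 0.2930]
t=4: π = [0.1579, 0.1707, 0.1865, 0.1879, 0.2970]
t=5: π = [0.1574, 0.1704, 0.1862, 0.1872, 0.2987]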